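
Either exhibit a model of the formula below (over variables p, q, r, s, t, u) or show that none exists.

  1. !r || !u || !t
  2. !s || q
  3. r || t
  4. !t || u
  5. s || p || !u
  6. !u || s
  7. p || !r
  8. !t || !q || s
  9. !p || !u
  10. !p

The clause (!p) is unit, so p = false.
The clause (!r) is unit, so r = false.
The clause (t) is unit, so t = true.
The clause (u) is unit, so u = true.
The clause (s) is unit, so s = true.
The clause (q) is unit, so q = true.
Every clause now holds.

p ↦ false; q ↦ true; r ↦ false; s ↦ true; t ↦ true; u ↦ true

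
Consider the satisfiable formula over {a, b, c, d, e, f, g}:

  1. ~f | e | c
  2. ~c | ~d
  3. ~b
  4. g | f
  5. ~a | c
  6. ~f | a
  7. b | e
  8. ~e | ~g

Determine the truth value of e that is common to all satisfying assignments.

True

Suppose e = 0.
From the singleton clause (~b), b = 0.
But (b) is also a unit clause — contradiction.
So every satisfying assignment has e = True.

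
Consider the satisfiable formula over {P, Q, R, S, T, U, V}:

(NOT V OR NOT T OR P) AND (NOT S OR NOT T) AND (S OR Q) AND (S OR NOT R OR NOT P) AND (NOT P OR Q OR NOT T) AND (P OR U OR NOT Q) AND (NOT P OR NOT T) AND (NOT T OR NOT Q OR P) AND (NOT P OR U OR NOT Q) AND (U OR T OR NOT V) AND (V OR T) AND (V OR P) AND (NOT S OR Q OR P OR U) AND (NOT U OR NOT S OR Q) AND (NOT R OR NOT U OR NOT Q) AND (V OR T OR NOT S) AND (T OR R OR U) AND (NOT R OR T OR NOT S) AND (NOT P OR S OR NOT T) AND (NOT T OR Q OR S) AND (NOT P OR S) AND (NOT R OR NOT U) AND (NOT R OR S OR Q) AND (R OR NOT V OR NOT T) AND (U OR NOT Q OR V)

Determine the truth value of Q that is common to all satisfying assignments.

Suppose Q = false.
(S) alone gives S = true.
(NOT T) alone gives T = false.
(V) alone gives V = true.
(U) alone gives U = true.
That conflicts with the unit clause (NOT U).
So every satisfying assignment has Q = True.

True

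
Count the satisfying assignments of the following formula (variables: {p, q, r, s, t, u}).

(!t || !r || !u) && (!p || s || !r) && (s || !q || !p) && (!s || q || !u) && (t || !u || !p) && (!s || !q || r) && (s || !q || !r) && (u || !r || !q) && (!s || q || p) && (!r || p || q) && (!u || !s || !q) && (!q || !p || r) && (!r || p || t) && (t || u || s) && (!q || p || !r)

There are 2^6 = 64 truth assignments over (p, q, r, s, t, u).
Split on t. With t = true, the clauses containing t are satisfied and !t drops from the rest; 8 of the 2^5 = 32 assignments to the other variables satisfy what remains.
With t = false, by the same count on the reduced clause set, 4 assignments work.
(One model: p=F, q=F, r=F, s=F, t=F, u=T.)
Total: 8 + 4 = 12.

12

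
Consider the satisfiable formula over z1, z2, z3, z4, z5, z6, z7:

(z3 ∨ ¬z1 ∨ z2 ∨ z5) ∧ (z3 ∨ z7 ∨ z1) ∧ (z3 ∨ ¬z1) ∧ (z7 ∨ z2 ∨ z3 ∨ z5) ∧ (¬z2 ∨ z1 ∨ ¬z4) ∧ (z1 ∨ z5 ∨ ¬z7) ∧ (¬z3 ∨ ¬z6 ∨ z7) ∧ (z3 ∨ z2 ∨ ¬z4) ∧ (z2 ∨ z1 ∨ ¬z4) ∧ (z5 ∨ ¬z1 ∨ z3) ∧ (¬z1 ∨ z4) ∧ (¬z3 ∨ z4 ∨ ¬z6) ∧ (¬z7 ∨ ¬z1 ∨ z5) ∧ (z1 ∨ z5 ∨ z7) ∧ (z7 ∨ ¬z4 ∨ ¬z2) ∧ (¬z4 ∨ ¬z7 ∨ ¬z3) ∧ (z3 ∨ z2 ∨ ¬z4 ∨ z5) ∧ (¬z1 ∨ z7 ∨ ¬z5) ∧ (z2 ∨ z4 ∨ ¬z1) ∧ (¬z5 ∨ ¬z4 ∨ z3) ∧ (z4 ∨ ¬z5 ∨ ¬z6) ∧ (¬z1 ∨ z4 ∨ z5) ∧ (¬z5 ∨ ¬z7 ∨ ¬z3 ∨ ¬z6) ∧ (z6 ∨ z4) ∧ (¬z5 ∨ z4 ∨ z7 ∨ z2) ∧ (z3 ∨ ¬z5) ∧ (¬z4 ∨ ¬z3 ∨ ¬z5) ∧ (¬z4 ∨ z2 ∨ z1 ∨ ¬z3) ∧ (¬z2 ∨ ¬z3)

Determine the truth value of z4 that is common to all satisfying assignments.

True

Suppose z4 = False.
From the singleton clause (¬z1), z1 = False.
From the singleton clause (z6), z6 = True.
From the singleton clause (¬z3), z3 = False.
From the singleton clause (z7), z7 = True.
From the singleton clause (z5), z5 = True.
That conflicts with the unit clause (¬z5).
So every satisfying assignment has z4 = True.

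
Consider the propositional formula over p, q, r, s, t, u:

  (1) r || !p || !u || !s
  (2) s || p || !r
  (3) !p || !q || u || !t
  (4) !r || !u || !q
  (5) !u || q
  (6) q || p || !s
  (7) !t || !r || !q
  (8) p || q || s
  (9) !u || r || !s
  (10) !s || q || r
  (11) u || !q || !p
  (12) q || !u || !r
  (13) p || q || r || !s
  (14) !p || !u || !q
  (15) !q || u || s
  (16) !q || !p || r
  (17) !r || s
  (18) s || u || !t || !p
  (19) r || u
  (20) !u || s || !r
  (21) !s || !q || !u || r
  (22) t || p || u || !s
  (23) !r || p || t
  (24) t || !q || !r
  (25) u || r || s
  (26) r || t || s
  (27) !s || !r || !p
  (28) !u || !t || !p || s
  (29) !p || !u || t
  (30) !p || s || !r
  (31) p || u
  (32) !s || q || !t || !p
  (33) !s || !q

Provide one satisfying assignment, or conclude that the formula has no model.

p ↦ false, q ↦ true, r ↦ false, s ↦ false, t ↦ true, u ↦ true

Branch on u: set u = true.
(q) alone gives q = true.
(!r) alone gives r = false.
(!s) alone gives s = false.
(!p) alone gives p = false.
(t) alone gives t = true.
All clauses are satisfied.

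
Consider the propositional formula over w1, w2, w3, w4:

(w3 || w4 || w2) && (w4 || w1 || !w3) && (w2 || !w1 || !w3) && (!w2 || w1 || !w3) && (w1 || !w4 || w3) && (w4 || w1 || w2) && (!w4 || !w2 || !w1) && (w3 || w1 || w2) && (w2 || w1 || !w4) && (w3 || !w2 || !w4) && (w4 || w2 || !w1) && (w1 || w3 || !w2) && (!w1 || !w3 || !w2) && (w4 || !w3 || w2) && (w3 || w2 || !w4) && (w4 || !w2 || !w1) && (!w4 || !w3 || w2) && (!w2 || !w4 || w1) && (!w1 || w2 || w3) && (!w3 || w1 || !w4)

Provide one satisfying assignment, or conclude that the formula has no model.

Branch on w3: set w3 = true.
Branch on w4: set w4 = true.
The clause (w2) is unit, so w2 = true.
The clause (w1) is unit, so w1 = true.
That conflicts with the unit clause (!w1).
So w4 must be the other value — set w4 = false.
The clause (w1) is unit, so w1 = true.
The clause (w2) is unit, so w2 = true.
That conflicts with the unit clause (!w2).
Neither w4 = true nor w4 = false works.
So w3 must be the other value — set w3 = false.
Branch on w4: set w4 = true.
The clause (w1) is unit, so w1 = true.
The clause (!w2) is unit, so w2 = false.
That conflicts with the unit clause (w2).
So w4 must be the other value — set w4 = false.
The clause (w2) is unit, so w2 = true.
The clause (w1) is unit, so w1 = true.
That conflicts with the unit clause (!w1).
Neither w4 = true nor w4 = false works.
Neither w3 = true nor w3 = false works.

UNSATISFIABLE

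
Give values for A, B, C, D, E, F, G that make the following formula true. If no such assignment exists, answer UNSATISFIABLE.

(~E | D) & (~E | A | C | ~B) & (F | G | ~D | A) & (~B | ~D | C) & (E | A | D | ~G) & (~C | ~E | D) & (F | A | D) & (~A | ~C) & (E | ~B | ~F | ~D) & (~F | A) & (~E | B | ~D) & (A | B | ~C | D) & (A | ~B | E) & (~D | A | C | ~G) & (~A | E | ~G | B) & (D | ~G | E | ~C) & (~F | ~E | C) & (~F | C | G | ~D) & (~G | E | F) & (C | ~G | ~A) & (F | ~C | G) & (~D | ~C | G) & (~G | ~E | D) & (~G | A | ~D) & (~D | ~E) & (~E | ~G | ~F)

Suppose E = 0.
Suppose A = 1.
From the singleton clause (~C), C = 0.
From the singleton clause (~G), G = 0.
Suppose B = 0.
Suppose F = 0.
All clauses hold; D can take either value.

A=1; B=0; C=0; D=1; E=0; F=0; G=0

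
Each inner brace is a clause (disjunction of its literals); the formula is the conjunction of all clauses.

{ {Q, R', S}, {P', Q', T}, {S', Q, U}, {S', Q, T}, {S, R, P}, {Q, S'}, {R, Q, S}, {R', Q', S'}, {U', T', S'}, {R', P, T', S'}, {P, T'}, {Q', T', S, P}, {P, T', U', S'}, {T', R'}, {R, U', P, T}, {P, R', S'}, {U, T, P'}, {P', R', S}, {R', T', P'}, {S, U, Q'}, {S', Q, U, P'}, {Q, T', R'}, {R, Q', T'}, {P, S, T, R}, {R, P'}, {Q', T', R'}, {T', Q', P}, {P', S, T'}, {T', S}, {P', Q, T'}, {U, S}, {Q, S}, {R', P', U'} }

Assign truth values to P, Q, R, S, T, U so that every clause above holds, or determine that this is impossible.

P ↦ 0,  Q ↦ 1,  R ↦ 0,  S ↦ 1,  T ↦ 0,  U ↦ 0

Suppose Q = 1.
Suppose P = 0.
From the singleton clause (T'), T = 0.
Suppose S = 1.
From the singleton clause (R'), R = 0.
From the singleton clause (U'), U = 0.
This assignment satisfies each clause.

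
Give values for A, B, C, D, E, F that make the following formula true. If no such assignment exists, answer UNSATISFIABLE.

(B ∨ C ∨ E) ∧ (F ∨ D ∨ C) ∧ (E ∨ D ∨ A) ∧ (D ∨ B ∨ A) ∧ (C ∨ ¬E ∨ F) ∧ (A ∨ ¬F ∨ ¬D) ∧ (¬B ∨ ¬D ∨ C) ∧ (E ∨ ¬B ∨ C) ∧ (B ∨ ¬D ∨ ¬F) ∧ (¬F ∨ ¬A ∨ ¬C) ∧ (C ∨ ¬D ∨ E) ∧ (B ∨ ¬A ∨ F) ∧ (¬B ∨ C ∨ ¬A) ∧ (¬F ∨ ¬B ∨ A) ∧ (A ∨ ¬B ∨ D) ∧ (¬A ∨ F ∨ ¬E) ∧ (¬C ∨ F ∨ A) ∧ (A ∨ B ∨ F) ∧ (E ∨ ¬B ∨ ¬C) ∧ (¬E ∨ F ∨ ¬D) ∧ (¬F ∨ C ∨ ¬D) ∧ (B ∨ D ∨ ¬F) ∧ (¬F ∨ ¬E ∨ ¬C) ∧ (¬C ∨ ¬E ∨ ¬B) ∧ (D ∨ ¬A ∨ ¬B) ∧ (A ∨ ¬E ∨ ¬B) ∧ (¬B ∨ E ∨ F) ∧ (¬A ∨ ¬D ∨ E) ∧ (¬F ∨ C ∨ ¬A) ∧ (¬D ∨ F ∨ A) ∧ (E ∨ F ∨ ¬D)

UNSATISFIABLE

Branch on B: set B = True.
Branch on D: set D = False.
Unit clause (A) forces A = True.
But (¬A) is also a unit clause — contradiction.
That branch fails; take D = True instead.
Unit clause (C) forces C = True.
Unit clause (E) forces E = True.
But (¬E) is also a unit clause — contradiction.
Neither D = True nor D = False works.
That branch fails; take B = False instead.
Branch on C: set C = True.
Branch on D: set D = True.
Unit clause (¬F) forces F = False.
Unit clause (¬A) forces A = False.
But (A) is also a unit clause — contradiction.
That branch fails; take D = False instead.
Unit clause (A) forces A = True.
Unit clause (¬F) forces F = False.
But (F) is also a unit clause — contradiction.
Neither D = True nor D = False works.
That branch fails; take C = False instead.
Unit clause (E) forces E = True.
Unit clause (F) forces F = True.
Unit clause (¬D) forces D = False.
But (D) is also a unit clause — contradiction.
Neither C = True nor C = False works.
Neither B = True nor B = False works.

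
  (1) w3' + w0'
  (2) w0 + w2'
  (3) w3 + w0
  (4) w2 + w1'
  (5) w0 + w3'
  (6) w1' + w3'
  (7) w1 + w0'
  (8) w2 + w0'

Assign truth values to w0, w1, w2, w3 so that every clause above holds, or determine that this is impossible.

w0 ↦ 1,  w1 ↦ 1,  w2 ↦ 1,  w3 ↦ 0

Try w3 = 0.
The clause (w0) is unit, so w0 = 1.
The clause (w1) is unit, so w1 = 1.
The clause (w2) is unit, so w2 = 1.
All clauses are satisfied.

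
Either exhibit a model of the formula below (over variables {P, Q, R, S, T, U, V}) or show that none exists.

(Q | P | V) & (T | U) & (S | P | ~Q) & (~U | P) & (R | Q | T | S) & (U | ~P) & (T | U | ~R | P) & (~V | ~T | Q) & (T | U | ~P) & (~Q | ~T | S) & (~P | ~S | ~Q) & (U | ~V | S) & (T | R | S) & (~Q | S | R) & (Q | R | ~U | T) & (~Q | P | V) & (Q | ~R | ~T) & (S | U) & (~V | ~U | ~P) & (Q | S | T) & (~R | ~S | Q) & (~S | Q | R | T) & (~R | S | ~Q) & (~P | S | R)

P=1,  Q=0,  R=0,  S=1,  T=1,  U=1,  V=0

Branch on T: set T = 1.
Branch on U: set U = 1.
Unit clause (P) forces P = 1.
Unit clause (~V) forces V = 0.
Branch on Q: set Q = 0.
Unit clause (~R) forces R = 0.
Unit clause (S) forces S = 1.
This assignment satisfies each clause.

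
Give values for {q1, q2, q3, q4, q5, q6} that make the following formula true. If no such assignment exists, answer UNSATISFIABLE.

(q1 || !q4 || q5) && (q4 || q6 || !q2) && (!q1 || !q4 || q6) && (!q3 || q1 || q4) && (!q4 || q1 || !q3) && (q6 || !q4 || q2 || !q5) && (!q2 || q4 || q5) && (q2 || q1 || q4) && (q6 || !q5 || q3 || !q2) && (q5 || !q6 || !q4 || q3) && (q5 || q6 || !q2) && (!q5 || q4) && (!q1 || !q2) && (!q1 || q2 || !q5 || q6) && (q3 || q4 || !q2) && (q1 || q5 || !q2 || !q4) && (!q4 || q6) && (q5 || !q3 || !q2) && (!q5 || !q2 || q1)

q1=true,  q2=false,  q3=true,  q4=false,  q5=false,  q6=true

Case q5 = false:
Case q1 = true:
From the singleton clause (!q2), q2 = false.
Case q4 = false:
Every clause is now satisfied; q3, q6 are unconstrained.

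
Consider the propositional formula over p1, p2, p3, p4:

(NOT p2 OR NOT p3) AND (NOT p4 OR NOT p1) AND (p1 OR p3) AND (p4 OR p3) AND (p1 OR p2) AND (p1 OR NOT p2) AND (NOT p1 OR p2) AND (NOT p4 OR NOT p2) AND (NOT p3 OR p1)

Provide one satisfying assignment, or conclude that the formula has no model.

Suppose p2 = false.
Unit clause (p1) forces p1 = true.
Now (NOT p1) is unsatisfied and unit — conflict.
Undo p2 and try p2 = true.
Unit clause (NOT p3) forces p3 = false.
Unit clause (p1) forces p1 = true.
Unit clause (NOT p4) forces p4 = false.
Now (p4) is unsatisfied and unit — conflict.
Neither p2 = true nor p2 = false works.

UNSATISFIABLE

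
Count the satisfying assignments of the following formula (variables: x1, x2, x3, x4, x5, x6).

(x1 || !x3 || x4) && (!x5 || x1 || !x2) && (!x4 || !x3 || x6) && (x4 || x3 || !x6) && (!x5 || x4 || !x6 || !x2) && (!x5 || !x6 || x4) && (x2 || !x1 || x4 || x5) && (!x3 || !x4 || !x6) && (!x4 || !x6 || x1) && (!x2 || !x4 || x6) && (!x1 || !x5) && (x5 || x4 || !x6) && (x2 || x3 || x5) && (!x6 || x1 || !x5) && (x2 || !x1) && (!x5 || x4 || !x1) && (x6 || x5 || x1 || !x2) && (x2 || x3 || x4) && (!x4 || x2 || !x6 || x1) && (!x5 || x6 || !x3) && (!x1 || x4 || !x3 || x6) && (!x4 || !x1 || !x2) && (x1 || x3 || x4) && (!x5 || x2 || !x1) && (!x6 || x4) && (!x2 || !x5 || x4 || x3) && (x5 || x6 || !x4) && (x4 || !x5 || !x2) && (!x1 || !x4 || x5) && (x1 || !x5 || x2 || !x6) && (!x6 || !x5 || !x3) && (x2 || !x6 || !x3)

2

There are 2^6 = 64 truth assignments over (x1, x2, x3, x4, x5, x6).
Split on x5. With x5 = true, the clauses containing x5 are satisfied and !x5 drops from the rest; 1 of the 2^5 = 32 assignments to the other variables satisfy what remains.
With x5 = false, by the same count on the reduced clause set, 1 assignment works.
(One model: x1=F, x2=F, x3=F, x4=T, x5=T, x6=F.)
Total: 1 + 1 = 2.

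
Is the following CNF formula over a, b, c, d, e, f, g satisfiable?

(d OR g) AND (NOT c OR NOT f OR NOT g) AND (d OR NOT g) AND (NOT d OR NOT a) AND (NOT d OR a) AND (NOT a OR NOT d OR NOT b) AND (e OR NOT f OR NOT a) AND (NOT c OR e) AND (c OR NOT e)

Case d = true:
(NOT a) alone gives a = false.
Now (a) is unsatisfied and unit — conflict.
Undo d and try d = false.
(g) alone gives g = true.
Now (NOT g) is unsatisfied and unit — conflict.
Both values of d lead to a conflict.
No assignment satisfies every clause.

Unsatisfiable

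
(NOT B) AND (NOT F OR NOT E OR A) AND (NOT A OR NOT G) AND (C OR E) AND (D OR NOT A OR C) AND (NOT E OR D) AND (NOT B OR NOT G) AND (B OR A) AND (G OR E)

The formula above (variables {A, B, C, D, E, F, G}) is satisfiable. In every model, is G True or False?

Suppose G = true.
(NOT B) alone gives B = false.
(NOT A) alone gives A = false.
That conflicts with the unit clause (A).
So every satisfying assignment has G = False.

False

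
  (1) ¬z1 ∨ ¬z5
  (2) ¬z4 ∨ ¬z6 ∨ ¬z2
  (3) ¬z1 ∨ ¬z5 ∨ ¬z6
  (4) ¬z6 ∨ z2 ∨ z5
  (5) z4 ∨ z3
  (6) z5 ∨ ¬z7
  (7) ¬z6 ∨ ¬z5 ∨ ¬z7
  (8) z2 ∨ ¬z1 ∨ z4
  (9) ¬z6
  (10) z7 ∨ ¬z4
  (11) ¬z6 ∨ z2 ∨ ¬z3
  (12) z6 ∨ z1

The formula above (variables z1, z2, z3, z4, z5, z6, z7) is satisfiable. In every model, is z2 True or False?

Suppose z2 = False.
The clause (¬z6) is unit, so z6 = False.
The clause (z1) is unit, so z1 = True.
The clause (¬z5) is unit, so z5 = False.
The clause (¬z7) is unit, so z7 = False.
The clause (z4) is unit, so z4 = True.
But (¬z4) is also a unit clause — contradiction.
So every satisfying assignment has z2 = True.

True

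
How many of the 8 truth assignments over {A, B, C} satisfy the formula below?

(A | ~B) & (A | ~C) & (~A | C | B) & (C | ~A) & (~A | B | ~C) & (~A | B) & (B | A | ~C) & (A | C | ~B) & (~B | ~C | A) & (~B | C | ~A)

2

There are 2^3 = 8 truth assignments over (A, B, C).
Check each against the 10 clauses (columns in the order A, B, C):
  F F F  ✓ satisfies all
  F F T  ✗ fails (A | ~C)
  F T F  ✗ fails (A | ~B)
  F T T  ✗ fails (A | ~B)
  T F F  ✗ fails (~A | C | B)
  T F T  ✗ fails (~A | B | ~C)
  T T F  ✗ fails (C | ~A)
  T T T  ✓ satisfies all
2 of the 8 rows are models.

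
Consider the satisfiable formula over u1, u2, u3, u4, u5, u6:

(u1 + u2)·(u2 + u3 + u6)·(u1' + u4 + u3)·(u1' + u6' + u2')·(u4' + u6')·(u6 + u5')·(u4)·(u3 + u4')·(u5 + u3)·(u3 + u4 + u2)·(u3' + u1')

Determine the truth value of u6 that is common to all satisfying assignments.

Suppose u6 = 1.
Unit clause (u4') forces u4 = 0.
That conflicts with the unit clause (u4).
So every satisfying assignment has u6 = False.

False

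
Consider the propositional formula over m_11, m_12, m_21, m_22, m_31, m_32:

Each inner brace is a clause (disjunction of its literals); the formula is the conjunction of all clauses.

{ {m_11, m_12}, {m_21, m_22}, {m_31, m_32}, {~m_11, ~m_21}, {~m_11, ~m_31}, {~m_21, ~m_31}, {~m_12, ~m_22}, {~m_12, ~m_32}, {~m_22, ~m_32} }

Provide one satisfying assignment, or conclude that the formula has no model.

Suppose m_11 = 1.
From the singleton clause (~m_21), m_21 = 0.
From the singleton clause (m_22), m_22 = 1.
From the singleton clause (~m_31), m_31 = 0.
From the singleton clause (m_32), m_32 = 1.
But (~m_32) is also a unit clause — contradiction.
So m_11 must be the other value — set m_11 = 0.
From the singleton clause (m_12), m_12 = 1.
From the singleton clause (~m_22), m_22 = 0.
From the singleton clause (m_21), m_21 = 1.
From the singleton clause (~m_31), m_31 = 0.
From the singleton clause (m_32), m_32 = 1.
But (~m_32) is also a unit clause — contradiction.
Both values of m_11 lead to a conflict.

UNSATISFIABLE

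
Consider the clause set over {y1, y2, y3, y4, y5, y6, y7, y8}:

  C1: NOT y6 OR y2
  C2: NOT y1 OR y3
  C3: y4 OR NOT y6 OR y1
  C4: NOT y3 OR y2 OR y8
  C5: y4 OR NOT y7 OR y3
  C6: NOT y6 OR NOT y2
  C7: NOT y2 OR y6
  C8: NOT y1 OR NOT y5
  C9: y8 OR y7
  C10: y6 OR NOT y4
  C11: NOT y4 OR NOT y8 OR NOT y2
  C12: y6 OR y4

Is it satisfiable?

Unsatisfiable

Branch on y6: set y6 = false.
From the singleton clause (NOT y2), y2 = false.
From the singleton clause (NOT y4), y4 = false.
That conflicts with the unit clause (y4).
Backtrack on y6: now try y6 = true.
From the singleton clause (y2), y2 = true.
That conflicts with the unit clause (NOT y2).
Neither y6 = true nor y6 = false works.
No assignment satisfies every clause.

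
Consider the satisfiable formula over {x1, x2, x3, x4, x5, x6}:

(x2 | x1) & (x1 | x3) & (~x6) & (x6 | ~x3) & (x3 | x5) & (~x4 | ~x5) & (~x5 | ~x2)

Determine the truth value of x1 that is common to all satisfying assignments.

True

Suppose x1 = 0.
Unit clause (x2) forces x2 = 1.
Unit clause (x3) forces x3 = 1.
Unit clause (~x6) forces x6 = 0.
But (x6) is also a unit clause — contradiction.
So every satisfying assignment has x1 = True.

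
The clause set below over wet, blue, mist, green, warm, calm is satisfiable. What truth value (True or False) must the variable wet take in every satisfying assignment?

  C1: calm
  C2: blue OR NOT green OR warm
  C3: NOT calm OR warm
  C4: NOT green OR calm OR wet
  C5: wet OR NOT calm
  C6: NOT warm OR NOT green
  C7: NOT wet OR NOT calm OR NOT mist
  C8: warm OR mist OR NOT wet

Suppose wet = false.
The clause (calm) is unit, so calm = true.
Now (NOT calm) is unsatisfied and unit — conflict.
So every satisfying assignment has wet = True.

True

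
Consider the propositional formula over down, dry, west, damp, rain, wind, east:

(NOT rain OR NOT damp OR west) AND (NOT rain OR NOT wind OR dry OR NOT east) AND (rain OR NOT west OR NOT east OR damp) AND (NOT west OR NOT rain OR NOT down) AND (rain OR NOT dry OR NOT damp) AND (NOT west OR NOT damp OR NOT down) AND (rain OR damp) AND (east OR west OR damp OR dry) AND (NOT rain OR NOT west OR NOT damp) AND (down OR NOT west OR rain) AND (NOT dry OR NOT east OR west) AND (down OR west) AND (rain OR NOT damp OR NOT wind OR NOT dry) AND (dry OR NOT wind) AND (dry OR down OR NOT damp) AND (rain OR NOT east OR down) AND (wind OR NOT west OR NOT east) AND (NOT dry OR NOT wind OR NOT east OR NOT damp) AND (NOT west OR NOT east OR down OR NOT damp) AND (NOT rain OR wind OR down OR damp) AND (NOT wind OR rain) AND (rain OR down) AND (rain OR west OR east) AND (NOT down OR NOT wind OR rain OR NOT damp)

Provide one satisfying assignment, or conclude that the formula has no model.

Case rain = true:
Case damp = false:
Case west = true:
Unit clause (NOT down) forces down = false.
Unit clause (wind) forces wind = true.
Unit clause (dry) forces dry = true.
No clause remains; east is free.

down=false; dry=true; west=true; damp=false; rain=true; wind=true; east=true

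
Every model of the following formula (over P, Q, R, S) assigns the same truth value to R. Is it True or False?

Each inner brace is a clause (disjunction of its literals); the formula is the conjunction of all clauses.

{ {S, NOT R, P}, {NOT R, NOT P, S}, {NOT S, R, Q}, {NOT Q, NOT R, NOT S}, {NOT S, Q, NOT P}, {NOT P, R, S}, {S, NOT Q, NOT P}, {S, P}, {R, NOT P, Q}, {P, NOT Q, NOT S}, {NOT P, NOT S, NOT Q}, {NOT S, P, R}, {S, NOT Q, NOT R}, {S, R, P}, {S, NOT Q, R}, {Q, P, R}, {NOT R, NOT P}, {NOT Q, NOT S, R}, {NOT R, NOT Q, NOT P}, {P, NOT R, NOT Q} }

Suppose R = false.
Branch on S: set S = false.
The clause (NOT P) is unit, so P = false.
That conflicts with the unit clause (P).
So S must be the other value — set S = true.
The clause (Q) is unit, so Q = true.
That conflicts with the unit clause (NOT Q).
Both values of S lead to a conflict.
So every satisfying assignment has R = True.

True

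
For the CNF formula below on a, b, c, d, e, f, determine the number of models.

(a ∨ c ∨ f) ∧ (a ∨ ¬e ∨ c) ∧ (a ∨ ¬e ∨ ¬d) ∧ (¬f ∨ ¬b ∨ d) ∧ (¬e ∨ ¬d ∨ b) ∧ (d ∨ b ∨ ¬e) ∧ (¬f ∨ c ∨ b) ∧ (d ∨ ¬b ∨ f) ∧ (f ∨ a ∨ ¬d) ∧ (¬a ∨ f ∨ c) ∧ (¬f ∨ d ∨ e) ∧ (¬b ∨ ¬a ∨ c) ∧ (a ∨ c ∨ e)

There are 2^6 = 64 truth assignments over (a, b, c, d, e, f).
Split on b. With b = True, the clauses containing b are satisfied and ¬b drops from the rest; 5 of the 2^5 = 32 assignments to the other variables satisfy what remains.
With b = False, by the same count on the reduced clause set, 5 assignments work.
(One model: a=F, b=F, c=T, d=F, e=F, f=F.)
Total: 5 + 5 = 10.

10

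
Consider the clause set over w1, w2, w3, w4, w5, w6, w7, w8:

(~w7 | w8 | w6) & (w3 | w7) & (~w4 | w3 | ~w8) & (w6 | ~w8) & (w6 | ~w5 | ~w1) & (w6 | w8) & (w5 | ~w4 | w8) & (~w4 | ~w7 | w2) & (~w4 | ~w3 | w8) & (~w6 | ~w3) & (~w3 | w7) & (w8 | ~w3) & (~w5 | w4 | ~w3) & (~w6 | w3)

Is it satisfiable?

Try w3 = 1.
From the singleton clause (~w6), w6 = 0.
From the singleton clause (~w8), w8 = 0.
Now (w8) is unsatisfied and unit — conflict.
Undo w3 and try w3 = 0.
From the singleton clause (w7), w7 = 1.
From the singleton clause (~w6), w6 = 0.
From the singleton clause (w8), w8 = 1.
Now (~w8) is unsatisfied and unit — conflict.
Either choice for w3 ends in contradiction.
No assignment satisfies every clause.

No, unsatisfiable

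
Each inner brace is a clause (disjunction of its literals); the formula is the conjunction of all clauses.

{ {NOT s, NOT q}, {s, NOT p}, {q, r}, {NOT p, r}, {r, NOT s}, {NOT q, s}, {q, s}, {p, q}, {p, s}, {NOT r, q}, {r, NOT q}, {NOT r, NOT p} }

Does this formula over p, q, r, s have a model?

Case s = false:
From the singleton clause (NOT p), p = false.
But (p) is also a unit clause — contradiction.
Backtrack on s: now try s = true.
From the singleton clause (NOT q), q = false.
From the singleton clause (r), r = true.
But (NOT r) is also a unit clause — contradiction.
Both values of s lead to a conflict.
No assignment satisfies every clause.

No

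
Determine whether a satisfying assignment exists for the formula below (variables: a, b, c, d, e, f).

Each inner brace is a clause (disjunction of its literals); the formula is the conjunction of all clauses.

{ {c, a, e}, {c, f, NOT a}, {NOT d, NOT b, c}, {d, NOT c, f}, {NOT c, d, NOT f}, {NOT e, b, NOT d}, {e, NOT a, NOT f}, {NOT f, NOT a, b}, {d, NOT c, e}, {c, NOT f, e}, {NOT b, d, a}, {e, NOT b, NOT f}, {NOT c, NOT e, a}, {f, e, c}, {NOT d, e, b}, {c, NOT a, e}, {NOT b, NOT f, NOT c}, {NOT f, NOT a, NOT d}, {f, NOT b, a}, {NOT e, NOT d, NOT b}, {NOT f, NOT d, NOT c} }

Yes, satisfiable

Branch on c: set c = false.
Branch on a: set a = false.
Unit clause (e) forces e = true.
Branch on d: set d = false.
Unit clause (NOT b) forces b = false.
Every clause is now satisfied; f is unconstrained.
A satisfying assignment: a ↦ false; b ↦ false; c ↦ false; d ↦ false; e ↦ true; f ↦ true.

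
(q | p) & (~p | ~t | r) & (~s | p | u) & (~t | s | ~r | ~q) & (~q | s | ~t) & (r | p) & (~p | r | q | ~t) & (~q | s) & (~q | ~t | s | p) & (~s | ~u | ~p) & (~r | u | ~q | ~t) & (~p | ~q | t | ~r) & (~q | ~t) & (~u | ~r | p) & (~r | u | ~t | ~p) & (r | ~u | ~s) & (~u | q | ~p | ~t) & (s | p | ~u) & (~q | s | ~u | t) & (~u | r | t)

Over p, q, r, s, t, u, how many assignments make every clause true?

6

There are 2^6 = 64 truth assignments over (p, q, r, s, t, u).
Split on q. With q = 1, the clauses containing q are satisfied and ~q drops from the rest; 1 of the 2^5 = 32 assignments to the other variables satisfy what remains.
With q = 0, by the same count on the reduced clause set, 5 assignments work.
(One model: p=T, q=F, r=F, s=F, t=F, u=F.)
Total: 1 + 5 = 6.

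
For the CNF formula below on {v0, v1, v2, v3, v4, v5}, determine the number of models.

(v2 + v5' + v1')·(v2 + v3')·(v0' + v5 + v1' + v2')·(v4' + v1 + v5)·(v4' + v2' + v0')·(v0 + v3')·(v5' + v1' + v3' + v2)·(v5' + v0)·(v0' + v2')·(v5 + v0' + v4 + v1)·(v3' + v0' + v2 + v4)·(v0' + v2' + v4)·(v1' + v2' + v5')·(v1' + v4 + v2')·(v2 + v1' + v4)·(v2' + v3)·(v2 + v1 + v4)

3

There are 2^6 = 64 truth assignments over (v0, v1, v2, v3, v4, v5).
Split on v4. With v4 = 1, the clauses containing v4 are satisfied and v4' drops from the rest; 3 of the 2^5 = 32 assignments to the other variables satisfy what remains.
With v4 = 0, by the same count on the reduced clause set, 0 assignments work.
Total: 3 + 0 = 3.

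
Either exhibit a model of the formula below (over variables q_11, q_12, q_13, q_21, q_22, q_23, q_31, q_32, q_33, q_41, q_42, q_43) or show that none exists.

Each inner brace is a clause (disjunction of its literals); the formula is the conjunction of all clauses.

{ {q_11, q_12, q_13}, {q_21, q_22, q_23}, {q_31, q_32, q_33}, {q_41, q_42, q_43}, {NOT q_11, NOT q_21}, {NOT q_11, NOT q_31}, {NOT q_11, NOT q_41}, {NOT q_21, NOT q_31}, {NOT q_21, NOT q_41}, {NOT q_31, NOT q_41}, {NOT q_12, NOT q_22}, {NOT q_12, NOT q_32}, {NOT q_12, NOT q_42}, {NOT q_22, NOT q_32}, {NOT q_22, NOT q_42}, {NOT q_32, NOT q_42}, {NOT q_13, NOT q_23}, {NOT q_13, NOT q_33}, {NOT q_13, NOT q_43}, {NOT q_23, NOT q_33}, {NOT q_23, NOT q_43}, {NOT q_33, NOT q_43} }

Branch on q_11: set q_11 = false.
Branch on q_12: set q_12 = true.
The clause (NOT q_22) is unit, so q_22 = false.
The clause (NOT q_32) is unit, so q_32 = false.
The clause (NOT q_42) is unit, so q_42 = false.
Branch on q_21: set q_21 = true.
The clause (NOT q_31) is unit, so q_31 = false.
The clause (q_33) is unit, so q_33 = true.
The clause (NOT q_41) is unit, so q_41 = false.
The clause (q_43) is unit, so q_43 = true.
Now (NOT q_43) is unsatisfied and unit — conflict.
Undo q_21 and try q_21 = false.
The clause (q_23) is unit, so q_23 = true.
The clause (NOT q_13) is unit, so q_13 = false.
The clause (NOT q_33) is unit, so q_33 = false.
The clause (q_31) is unit, so q_31 = true.
The clause (NOT q_41) is unit, so q_41 = false.
The clause (q_43) is unit, so q_43 = true.
Now (NOT q_43) is unsatisfied and unit — conflict.
Either choice for q_21 ends in contradiction.
Undo q_12 and try q_12 = false.
The clause (q_13) is unit, so q_13 = true.
The clause (NOT q_23) is unit, so q_23 = false.
The clause (NOT q_33) is unit, so q_33 = false.
The clause (NOT q_43) is unit, so q_43 = false.
Branch on q_21: set q_21 = true.
The clause (NOT q_31) is unit, so q_31 = false.
The clause (q_32) is unit, so q_32 = true.
The clause (NOT q_41) is unit, so q_41 = false.
The clause (q_42) is unit, so q_42 = true.
Now (NOT q_42) is unsatisfied and unit — conflict.
Undo q_21 and try q_21 = false.
The clause (q_22) is unit, so q_22 = true.
The clause (NOT q_32) is unit, so q_32 = false.
The clause (q_31) is unit, so q_31 = true.
The clause (NOT q_41) is unit, so q_41 = false.
The clause (q_42) is unit, so q_42 = true.
Now (NOT q_42) is unsatisfied and unit — conflict.
Either choice for q_21 ends in contradiction.
Either choice for q_12 ends in contradiction.
Undo q_11 and try q_11 = true.
The clause (NOT q_21) is unit, so q_21 = false.
The clause (NOT q_31) is unit, so q_31 = false.
The clause (NOT q_41) is unit, so q_41 = false.
Branch on q_22: set q_22 = true.
The clause (NOT q_12) is unit, so q_12 = false.
The clause (NOT q_32) is unit, so q_32 = false.
The clause (q_33) is unit, so q_33 = true.
The clause (NOT q_42) is unit, so q_42 = false.
The clause (q_43) is unit, so q_43 = true.
Now (NOT q_43) is unsatisfied and unit — conflict.
Undo q_22 and try q_22 = false.
The clause (q_23) is unit, so q_23 = true.
The clause (NOT q_13) is unit, so q_13 = false.
The clause (NOT q_33) is unit, so q_33 = false.
The clause (q_32) is unit, so q_32 = true.
The clause (NOT q_12) is unit, so q_12 = false.
The clause (NOT q_42) is unit, so q_42 = false.
The clause (q_43) is unit, so q_43 = true.
Now (NOT q_43) is unsatisfied and unit — conflict.
Either choice for q_22 ends in contradiction.
Either choice for q_11 ends in contradiction.

UNSATISFIABLE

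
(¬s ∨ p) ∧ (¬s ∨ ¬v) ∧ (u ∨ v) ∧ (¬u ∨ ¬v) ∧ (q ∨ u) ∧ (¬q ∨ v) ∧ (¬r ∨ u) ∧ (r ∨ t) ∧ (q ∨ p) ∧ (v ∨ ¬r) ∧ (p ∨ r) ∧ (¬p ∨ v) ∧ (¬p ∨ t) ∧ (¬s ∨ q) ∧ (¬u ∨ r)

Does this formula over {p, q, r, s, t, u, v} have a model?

Try s = False.
Try u = False.
The clause (v) is unit, so v = True.
The clause (q) is unit, so q = True.
The clause (¬r) is unit, so r = False.
The clause (t) is unit, so t = True.
The clause (p) is unit, so p = True.
Every clause now holds.
A satisfying assignment: p: True; q: True; r: False; s: False; t: True; u: False; v: True.

Yes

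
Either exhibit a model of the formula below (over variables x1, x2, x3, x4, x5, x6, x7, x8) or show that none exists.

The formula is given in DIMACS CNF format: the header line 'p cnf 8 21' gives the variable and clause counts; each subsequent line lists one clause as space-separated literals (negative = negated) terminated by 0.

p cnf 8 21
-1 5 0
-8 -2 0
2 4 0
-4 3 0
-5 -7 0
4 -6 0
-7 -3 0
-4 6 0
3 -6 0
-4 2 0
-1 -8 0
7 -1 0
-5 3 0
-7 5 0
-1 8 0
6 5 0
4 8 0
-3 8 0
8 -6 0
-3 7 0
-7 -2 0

UNSATISFIABLE

Try x1 = False.
Try x8 = False.
Unit clause (x4) forces x4 = True.
Unit clause (x3) forces x3 = True.
But (¬x3) is also a unit clause — contradiction.
Backtrack on x8: now try x8 = True.
Unit clause (¬x2) forces x2 = False.
Unit clause (x4) forces x4 = True.
But (¬x4) is also a unit clause — contradiction.
Both values of x8 lead to a conflict.
Backtrack on x1: now try x1 = True.
Unit clause (x5) forces x5 = True.
Unit clause (¬x7) forces x7 = False.
But (x7) is also a unit clause — contradiction.
Both values of x1 lead to a conflict.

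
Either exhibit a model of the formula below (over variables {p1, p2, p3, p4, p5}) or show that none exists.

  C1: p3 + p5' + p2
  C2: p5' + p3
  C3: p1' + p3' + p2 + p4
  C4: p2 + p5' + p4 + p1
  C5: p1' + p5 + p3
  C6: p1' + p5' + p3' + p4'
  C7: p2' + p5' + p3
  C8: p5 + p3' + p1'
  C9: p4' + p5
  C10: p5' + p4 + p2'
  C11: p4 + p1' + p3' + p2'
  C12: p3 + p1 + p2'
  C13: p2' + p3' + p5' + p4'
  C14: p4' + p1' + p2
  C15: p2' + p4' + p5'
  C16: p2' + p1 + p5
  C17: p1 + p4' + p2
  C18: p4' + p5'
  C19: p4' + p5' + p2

Branch on p5: set p5 = 0.
From the singleton clause (p4'), p4 = 0.
Branch on p1: set p1 = 0.
From the singleton clause (p2'), p2 = 0.
Every clause is now satisfied; p3 is unconstrained.

p1: 0,  p2: 0,  p3: 0,  p4: 0,  p5: 0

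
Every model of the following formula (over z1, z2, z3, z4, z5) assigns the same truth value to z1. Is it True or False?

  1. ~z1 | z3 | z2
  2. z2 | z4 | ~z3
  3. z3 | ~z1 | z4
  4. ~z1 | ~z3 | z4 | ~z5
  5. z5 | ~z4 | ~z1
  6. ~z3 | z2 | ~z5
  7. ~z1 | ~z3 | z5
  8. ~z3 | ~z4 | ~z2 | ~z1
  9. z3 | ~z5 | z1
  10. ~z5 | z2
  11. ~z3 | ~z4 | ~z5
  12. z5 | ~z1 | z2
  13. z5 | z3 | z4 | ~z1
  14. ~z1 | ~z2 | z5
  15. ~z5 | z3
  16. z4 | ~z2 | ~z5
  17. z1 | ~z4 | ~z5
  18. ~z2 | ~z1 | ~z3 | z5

Suppose z1 = 1.
Suppose z3 = 1.
(z5) alone gives z5 = 1.
(z4) alone gives z4 = 1.
Now (~z4) is unsatisfied and unit — conflict.
Undo z3 and try z3 = 0.
(z2) alone gives z2 = 1.
(z4) alone gives z4 = 1.
(z5) alone gives z5 = 1.
Now (~z5) is unsatisfied and unit — conflict.
Neither z3 = 1 nor z3 = 0 works.
So every satisfying assignment has z1 = False.

False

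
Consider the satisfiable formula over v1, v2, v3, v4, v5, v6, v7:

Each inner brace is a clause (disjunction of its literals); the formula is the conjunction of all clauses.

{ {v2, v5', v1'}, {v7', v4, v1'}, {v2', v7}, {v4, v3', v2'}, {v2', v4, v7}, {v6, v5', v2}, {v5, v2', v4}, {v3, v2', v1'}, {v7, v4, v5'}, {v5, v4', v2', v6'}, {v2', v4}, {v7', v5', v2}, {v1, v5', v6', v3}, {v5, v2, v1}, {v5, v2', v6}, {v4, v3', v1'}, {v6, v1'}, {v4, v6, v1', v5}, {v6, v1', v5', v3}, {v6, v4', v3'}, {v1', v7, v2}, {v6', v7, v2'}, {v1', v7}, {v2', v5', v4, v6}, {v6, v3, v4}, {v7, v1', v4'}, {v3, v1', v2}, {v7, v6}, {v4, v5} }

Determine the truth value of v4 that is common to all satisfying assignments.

Suppose v4 = 0.
(v2') alone gives v2 = 0.
(v5) alone gives v5 = 1.
(v1') alone gives v1 = 0.
(v6) alone gives v6 = 1.
(v7) alone gives v7 = 1.
But (v7') is also a unit clause — contradiction.
So every satisfying assignment has v4 = True.

True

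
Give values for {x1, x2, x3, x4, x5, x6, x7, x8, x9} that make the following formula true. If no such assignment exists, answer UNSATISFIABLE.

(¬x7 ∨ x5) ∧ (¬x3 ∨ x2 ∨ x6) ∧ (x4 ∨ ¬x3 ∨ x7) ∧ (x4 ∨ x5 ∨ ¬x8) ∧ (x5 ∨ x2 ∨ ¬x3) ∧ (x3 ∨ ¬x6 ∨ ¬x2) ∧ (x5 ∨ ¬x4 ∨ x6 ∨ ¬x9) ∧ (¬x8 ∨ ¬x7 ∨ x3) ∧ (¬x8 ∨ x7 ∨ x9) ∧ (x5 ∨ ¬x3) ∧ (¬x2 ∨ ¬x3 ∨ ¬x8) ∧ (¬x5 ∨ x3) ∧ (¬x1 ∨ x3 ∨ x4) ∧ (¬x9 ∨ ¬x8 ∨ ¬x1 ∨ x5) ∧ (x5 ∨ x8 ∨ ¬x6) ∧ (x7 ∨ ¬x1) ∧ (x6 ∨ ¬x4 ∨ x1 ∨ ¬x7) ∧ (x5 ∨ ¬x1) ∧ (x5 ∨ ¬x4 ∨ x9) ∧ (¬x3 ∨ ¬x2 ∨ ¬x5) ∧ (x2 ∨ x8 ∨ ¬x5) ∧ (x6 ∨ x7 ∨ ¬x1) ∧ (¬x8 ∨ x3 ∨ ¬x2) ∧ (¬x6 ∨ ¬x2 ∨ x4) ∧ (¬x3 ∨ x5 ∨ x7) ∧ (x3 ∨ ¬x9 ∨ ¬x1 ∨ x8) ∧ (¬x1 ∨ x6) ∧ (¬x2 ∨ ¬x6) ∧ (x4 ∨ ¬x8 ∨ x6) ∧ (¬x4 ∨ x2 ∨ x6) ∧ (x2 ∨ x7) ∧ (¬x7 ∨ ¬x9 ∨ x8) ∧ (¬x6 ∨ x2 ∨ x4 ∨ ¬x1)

x1=False; x2=False; x3=True; x4=True; x5=True; x6=True; x7=True; x8=True; x9=True

Case x7 = True:
Unit clause (x5) forces x5 = True.
Unit clause (x3) forces x3 = True.
Unit clause (¬x2) forces x2 = False.
Unit clause (x6) forces x6 = True.
Unit clause (x8) forces x8 = True.
Case x4 = True:
No clause remains; x1, x9 are free.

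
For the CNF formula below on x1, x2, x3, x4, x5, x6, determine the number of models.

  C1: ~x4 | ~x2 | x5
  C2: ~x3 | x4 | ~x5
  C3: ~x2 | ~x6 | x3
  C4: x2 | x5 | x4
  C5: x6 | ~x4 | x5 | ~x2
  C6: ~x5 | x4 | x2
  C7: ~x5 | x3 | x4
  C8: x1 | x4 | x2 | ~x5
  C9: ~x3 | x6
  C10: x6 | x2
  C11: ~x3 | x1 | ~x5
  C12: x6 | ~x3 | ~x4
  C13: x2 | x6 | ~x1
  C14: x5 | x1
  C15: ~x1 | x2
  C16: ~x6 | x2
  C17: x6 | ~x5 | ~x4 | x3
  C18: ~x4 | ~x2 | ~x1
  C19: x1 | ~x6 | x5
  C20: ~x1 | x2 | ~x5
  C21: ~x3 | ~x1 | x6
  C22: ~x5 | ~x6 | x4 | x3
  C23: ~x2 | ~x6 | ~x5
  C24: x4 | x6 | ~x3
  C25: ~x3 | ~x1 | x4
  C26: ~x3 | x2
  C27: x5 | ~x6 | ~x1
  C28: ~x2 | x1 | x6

There are 2^6 = 64 truth assignments over (x1, x2, x3, x4, x5, x6).
Split on x4. With x4 = 1, the clauses containing x4 are satisfied and ~x4 drops from the rest; 0 of the 2^5 = 32 assignments to the other variables satisfy what remains.
With x4 = 0, by the same count on the reduced clause set, 1 assignment works.
Total: 0 + 1 = 1.

1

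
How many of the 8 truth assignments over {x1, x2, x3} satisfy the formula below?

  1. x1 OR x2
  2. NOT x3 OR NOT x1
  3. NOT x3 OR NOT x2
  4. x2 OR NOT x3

There are 2^3 = 8 truth assignments over (x1, x2, x3).
Split on x3. With x3 = true, the clauses containing x3 are satisfied and NOT x3 drops from the rest; 0 of the 2^2 = 4 assignments to the other variables satisfy what remains.
With x3 = false, by the same count on the reduced clause set, 3 assignments work.
(One model: x1=F, x2=T, x3=F.)
Total: 0 + 3 = 3.

3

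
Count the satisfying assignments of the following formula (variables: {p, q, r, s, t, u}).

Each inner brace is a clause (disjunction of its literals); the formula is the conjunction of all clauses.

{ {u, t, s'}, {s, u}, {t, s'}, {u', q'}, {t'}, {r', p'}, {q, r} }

1

There are 2^6 = 64 truth assignments over (p, q, r, s, t, u).
Split on t. With t = 1, the clauses containing t are satisfied and t' drops from the rest; 0 of the 2^5 = 32 assignments to the other variables satisfy what remains.
With t = 0, by the same count on the reduced clause set, 1 assignment works.
(One model: p=F, q=F, r=T, s=F, t=F, u=T.)
Total: 0 + 1 = 1.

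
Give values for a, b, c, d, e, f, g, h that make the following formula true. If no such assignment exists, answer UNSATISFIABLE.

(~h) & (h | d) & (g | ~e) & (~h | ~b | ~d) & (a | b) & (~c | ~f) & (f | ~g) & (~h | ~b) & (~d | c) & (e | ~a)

Unit clause (~h) forces h = 0.
Unit clause (d) forces d = 1.
Unit clause (c) forces c = 1.
Unit clause (~f) forces f = 0.
Unit clause (~g) forces g = 0.
Unit clause (~e) forces e = 0.
Unit clause (~a) forces a = 0.
Unit clause (b) forces b = 1.
This assignment satisfies each clause.

a: 0, b: 1, c: 1, d: 1, e: 0, f: 0, g: 0, h: 0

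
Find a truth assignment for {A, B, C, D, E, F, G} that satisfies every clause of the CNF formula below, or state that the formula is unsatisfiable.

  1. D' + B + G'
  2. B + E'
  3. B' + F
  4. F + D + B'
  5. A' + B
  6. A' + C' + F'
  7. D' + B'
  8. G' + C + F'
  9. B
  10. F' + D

From the singleton clause (B), B = 1.
From the singleton clause (F), F = 1.
From the singleton clause (D'), D = 0.
But (D) is also a unit clause — contradiction.

UNSATISFIABLE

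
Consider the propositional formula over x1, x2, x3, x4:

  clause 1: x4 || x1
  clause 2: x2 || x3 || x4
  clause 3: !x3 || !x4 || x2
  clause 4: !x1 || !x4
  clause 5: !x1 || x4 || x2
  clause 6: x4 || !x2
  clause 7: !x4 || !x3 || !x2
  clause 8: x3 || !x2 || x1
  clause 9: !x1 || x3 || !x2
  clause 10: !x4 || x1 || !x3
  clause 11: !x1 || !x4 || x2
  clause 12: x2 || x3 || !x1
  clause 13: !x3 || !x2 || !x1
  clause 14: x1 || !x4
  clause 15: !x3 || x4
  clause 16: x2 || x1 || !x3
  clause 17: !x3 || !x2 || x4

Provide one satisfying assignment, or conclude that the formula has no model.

UNSATISFIABLE

Branch on x4: set x4 = true.
From the singleton clause (!x1), x1 = false.
Now (x1) is unsatisfied and unit — conflict.
Backtrack on x4: now try x4 = false.
From the singleton clause (x1), x1 = true.
From the singleton clause (x2), x2 = true.
Now (!x2) is unsatisfied and unit — conflict.
Neither x4 = true nor x4 = false works.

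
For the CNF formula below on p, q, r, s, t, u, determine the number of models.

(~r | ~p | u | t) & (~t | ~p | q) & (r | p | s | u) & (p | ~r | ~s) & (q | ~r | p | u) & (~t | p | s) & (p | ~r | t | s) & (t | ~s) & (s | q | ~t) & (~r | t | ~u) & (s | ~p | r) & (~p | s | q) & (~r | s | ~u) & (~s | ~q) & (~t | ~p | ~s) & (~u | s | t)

There are 2^6 = 64 truth assignments over (p, q, r, s, t, u).
Split on t. With t = 1, the clauses containing t are satisfied and ~t drops from the rest; 3 of the 2^5 = 32 assignments to the other variables satisfy what remains.
With t = 0, by the same count on the reduced clause set, 0 assignments work.
Total: 3 + 0 = 3.

3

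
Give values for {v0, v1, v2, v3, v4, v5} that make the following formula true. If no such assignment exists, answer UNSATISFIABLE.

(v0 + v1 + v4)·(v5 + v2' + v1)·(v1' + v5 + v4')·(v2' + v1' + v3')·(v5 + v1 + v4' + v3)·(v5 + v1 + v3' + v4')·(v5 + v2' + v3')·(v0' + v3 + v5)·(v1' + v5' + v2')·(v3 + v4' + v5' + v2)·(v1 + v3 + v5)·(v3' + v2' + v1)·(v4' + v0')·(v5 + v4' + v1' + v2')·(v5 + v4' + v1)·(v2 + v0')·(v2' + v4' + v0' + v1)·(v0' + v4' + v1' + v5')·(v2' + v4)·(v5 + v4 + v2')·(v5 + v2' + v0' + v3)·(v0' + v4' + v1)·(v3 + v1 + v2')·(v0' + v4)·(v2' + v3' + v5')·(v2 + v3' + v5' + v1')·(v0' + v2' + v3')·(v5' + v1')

v0: 0,  v1: 0,  v2: 0,  v3: 1,  v4: 1,  v5: 1

Try v4 = 1.
The clause (v0') is unit, so v0 = 0.
Try v1 = 0.
The clause (v5) is unit, so v5 = 1.
Try v3 = 1.
The clause (v2') is unit, so v2 = 0.
This assignment satisfies each clause.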